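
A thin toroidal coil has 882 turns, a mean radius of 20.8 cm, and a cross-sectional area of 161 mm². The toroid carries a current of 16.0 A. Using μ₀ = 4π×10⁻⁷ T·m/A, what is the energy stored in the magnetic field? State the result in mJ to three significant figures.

U ≈ 15.4 mJ

L = μ₀N²A/(2πR) = (4π×10⁻⁷)(882)²(1.610×10^-4)/(2π×0.208) = 1.204×10^-4 H.
U = ½LI² = ½(1.204×10^-4)(16.0)² = 1.541×10^-2 J.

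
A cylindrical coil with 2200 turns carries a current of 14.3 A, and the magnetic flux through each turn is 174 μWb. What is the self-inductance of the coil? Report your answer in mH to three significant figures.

L ≈ 26.8 mH

Self-inductance is defined by L = NΦ_B/I (flux linkage over current).
L = (2200)(1.740×10^-4 Wb)/(14.3 A) = 2.677×10^-2 H.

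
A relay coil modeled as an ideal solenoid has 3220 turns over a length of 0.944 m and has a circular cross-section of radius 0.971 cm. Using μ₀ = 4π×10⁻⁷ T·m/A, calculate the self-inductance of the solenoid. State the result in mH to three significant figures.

L ≈ 4.09 mH

A = πr² = π(9.710×10^-3 m)² = 2.962×10^-4 m².
For a long solenoid, L = μ₀N²A/ℓ.
L = (4π×10⁻⁷)(3220)²(2.962×10^-4)/(0.944 m) = 4.088×10^-3 H.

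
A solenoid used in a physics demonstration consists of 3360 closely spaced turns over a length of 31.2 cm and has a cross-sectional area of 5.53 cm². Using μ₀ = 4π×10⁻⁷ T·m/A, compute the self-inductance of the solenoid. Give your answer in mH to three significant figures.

A = 5.53 cm² = 5.530×10^-4 m².
For a long solenoid, L = μ₀N²A/ℓ.
L = (4π×10⁻⁷)(3360)²(5.530×10^-4)/(0.312 m) = 2.5145×10^-2 H.

L ≈ 25.1 mH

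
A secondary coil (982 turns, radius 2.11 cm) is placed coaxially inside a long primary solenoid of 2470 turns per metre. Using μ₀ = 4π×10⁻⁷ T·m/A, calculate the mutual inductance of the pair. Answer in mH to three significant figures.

M ≈ 4.26 mH

The outer solenoid produces a uniform field B₁ = μ₀n₁I₁ across the inner coil,
so the flux linkage is N₂Φ = N₂B₁A₂ = μ₀n₁N₂A₂·I₁, giving M = μ₀n₁N₂A₂.
A₂ = πr² = π(2.110×10^-2 m)² = 1.399×10^-3 m².
M = (4π×10⁻⁷)(2470)(982)(1.399×10^-3) = 4.263×10^-3 H.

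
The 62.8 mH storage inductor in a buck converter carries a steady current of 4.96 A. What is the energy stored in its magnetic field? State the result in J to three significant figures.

U ≈ 0.772 J

Stored magnetic energy: U = ½LI².
U = ½(6.280×10^-2 H)(4.96 A)² = 0.77249 J.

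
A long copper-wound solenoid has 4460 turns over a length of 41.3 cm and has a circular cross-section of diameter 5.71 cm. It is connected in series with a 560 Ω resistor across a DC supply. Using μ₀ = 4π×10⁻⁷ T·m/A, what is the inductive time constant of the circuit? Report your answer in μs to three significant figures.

τ ≈ 277 μs

A = π(d/2)² = π(2.855×10^-2 m)² = 2.561×10^-3 m².
L = μ₀N²A/ℓ = (4π×10⁻⁷)(4460)²(2.561×10^-3)/(0.413) = 0.155 H.
τ = L/R = (0.155)/(560) = 2.768×10^-4 s.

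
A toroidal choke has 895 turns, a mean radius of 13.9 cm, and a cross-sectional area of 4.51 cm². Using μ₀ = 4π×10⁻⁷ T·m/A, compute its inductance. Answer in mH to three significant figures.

For a thin toroid, L = μ₀N²A/(2πR).
L = (4π×10⁻⁷)(895)²(4.510×10^-4) / (2π×0.139 m) = 5.198×10^-4 H.

L ≈ 0.520 mH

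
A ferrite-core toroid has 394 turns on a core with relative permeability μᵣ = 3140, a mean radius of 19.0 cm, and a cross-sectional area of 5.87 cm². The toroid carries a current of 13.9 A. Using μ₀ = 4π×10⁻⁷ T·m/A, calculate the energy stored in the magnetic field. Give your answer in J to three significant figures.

L = μ₀μᵣN²A/(2πR) = (4π×10⁻⁷)(3140)(394)²(5.870×10^-4)/(2π×0.19) = 0.3012 H.
U = ½LI² = ½(0.3012)(13.9)² = 29.1 J.

U ≈ 29.1 J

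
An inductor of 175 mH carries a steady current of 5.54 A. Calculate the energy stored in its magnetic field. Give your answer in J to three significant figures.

Stored magnetic energy: U = ½LI².
U = ½(0.175 H)(5.54 A)² = 2.686 J.

U ≈ 2.69 J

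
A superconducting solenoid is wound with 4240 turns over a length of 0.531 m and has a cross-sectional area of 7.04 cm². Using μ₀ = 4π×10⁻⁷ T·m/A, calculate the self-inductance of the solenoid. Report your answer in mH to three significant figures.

A = 7.04 cm² = 7.040×10^-4 m².
For a long solenoid, L = μ₀N²A/ℓ.
L = (4π×10⁻⁷)(4240)²(7.040×10^-4)/(0.531 m) = 2.995×10^-2 H.

L ≈ 30.0 mH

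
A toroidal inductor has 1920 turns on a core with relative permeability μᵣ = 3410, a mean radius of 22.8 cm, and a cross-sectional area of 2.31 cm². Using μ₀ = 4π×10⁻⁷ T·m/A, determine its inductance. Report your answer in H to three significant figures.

For a thin toroid, L = μ₀μᵣN²A/(2πR).
L = (4π×10⁻⁷)(3410)(1920)²(2.310×10^-4) / (2π×0.228 m) = 2.547 H.

L ≈ 2.55 H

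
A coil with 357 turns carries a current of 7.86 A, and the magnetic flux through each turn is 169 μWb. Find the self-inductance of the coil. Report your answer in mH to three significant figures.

L ≈ 7.68 mH

Self-inductance is defined by L = NΦ_B/I (flux linkage over current).
L = (357)(1.690×10^-4 Wb)/(7.86 A) = 7.676×10^-3 H.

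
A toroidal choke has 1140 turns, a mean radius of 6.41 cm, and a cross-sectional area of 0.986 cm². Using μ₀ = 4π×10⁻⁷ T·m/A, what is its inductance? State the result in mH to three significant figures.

L ≈ 0.400 mH

For a thin toroid, L = μ₀N²A/(2πR).
L = (4π×10⁻⁷)(1140)²(9.860×10^-5) / (2π×6.410×10^-2 m) = 3.998×10^-4 H.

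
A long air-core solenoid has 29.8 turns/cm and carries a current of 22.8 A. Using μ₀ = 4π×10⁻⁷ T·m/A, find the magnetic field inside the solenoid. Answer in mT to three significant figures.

B ≈ 85.4 mT

Inside a long solenoid, B = μ₀nI.
B = (4π×10⁻⁷)(2.980×10^3 m⁻¹)(22.8 A) = 8.538×10^-2 T.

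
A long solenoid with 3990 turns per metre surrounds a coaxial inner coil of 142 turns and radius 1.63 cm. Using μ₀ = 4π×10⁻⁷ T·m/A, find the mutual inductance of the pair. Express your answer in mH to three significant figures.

M ≈ 0.594 mH

The outer solenoid produces a uniform field B₁ = μ₀n₁I₁ across the inner coil,
so the flux linkage is N₂Φ = N₂B₁A₂ = μ₀n₁N₂A₂·I₁, giving M = μ₀n₁N₂A₂.
A₂ = πr² = π(1.630×10^-2 m)² = 8.347×10^-4 m².
M = (4π×10⁻⁷)(3990)(142)(8.347×10^-4) = 5.943×10^-4 H.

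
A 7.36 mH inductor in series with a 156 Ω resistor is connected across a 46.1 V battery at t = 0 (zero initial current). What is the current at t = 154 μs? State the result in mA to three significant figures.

I ≈ 284 mA

τ = L/R = 7.360×10^-3/156 = 4.718×10^-5 s; final current I_∞ = ε/R = 46.1/156 = 0.2955 A.
I(t) = I_∞(1 − e^(−t/τ)) with t/τ = 3.264.
I = (0.2955)(1 − e^(−3.264)) = 0.2842 A.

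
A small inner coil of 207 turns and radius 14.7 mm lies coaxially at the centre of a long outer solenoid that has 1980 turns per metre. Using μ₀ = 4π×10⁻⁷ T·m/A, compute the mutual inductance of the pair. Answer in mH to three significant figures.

M ≈ 0.350 mH

The outer solenoid produces a uniform field B₁ = μ₀n₁I₁ across the inner coil,
so the flux linkage is N₂Φ = N₂B₁A₂ = μ₀n₁N₂A₂·I₁, giving M = μ₀n₁N₂A₂.
A₂ = πr² = π(1.470×10^-2 m)² = 6.789×10^-4 m².
M = (4π×10⁻⁷)(1980)(207)(6.789×10^-4) = 3.496×10^-4 H.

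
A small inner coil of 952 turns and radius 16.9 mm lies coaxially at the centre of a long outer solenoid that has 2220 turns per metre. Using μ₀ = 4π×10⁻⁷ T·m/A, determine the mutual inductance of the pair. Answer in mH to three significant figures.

M ≈ 2.38 mH

The outer solenoid produces a uniform field B₁ = μ₀n₁I₁ across the inner coil,
so the flux linkage is N₂Φ = N₂B₁A₂ = μ₀n₁N₂A₂·I₁, giving M = μ₀n₁N₂A₂.
A₂ = πr² = π(1.690×10^-2 m)² = 8.973×10^-4 m².
M = (4π×10⁻⁷)(2220)(952)(8.973×10^-4) = 2.383×10^-3 H.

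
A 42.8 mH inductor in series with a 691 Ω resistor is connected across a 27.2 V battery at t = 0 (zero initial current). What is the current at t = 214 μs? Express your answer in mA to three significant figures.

I ≈ 38.1 mA

τ = L/R = 4.280×10^-2/691 = 6.194×10^-5 s; final current I_∞ = ε/R = 27.2/691 = 3.936×10^-2 A.
I(t) = I_∞(1 − e^(−t/τ)) with t/τ = 3.455.
I = (3.936×10^-2)(1 − e^(−3.455)) = 3.812×10^-2 A.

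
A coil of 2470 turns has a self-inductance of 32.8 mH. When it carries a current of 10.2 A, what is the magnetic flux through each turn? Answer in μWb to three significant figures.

Φ_B ≈ 135 μWb

From L = NΦ_B/I, the flux per turn is Φ_B = LI/N.
Φ_B = (3.280×10^-2 H)(10.2 A)/2470 = 1.354×10^-4 Wb.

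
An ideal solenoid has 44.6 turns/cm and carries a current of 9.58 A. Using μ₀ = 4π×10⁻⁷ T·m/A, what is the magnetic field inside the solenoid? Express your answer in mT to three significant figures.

B ≈ 53.7 mT

Inside a long solenoid, B = μ₀nI.
B = (4π×10⁻⁷)(4.460×10^3 m⁻¹)(9.58 A) = 5.369×10^-2 T.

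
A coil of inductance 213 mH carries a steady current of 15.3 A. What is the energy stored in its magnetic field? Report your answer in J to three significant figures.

U ≈ 24.9 J

Stored magnetic energy: U = ½LI².
U = ½(0.213 H)(15.3 A)² = 24.93 J.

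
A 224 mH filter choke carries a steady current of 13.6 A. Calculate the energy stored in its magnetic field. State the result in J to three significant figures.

U ≈ 20.7 J

Stored magnetic energy: U = ½LI².
U = ½(0.224 H)(13.6 A)² = 20.72 J.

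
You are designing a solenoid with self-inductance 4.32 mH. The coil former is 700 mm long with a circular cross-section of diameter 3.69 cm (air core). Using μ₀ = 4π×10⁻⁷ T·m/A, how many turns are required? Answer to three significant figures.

A = π(d/2)² = π(1.845×10^-2 m)² = 1.069×10^-3 m².
From L = μ₀N²A/ℓ, N = √(Lℓ / (μ₀A)).
N = √[(4.320×10^-3)(0.7) / ((4π×10⁻⁷)×1.069×10^-3)] = √(2.250×10^6) ≈ 1500.1.

N ≈ 1500 turns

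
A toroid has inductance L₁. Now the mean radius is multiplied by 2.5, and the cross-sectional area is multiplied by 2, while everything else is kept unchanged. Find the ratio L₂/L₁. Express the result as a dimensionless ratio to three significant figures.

L₂/L₁ = 0.800

For a toroid, L ∝ μᵣN²A/R.
L₂/L₁ = (2.5)^-1 × (2) = 0.800.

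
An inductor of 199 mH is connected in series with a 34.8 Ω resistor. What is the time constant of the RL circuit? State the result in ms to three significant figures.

τ = L/R = (0.199 H)/(34.8 Ω) = 5.718×10^-3 s.

τ ≈ 5.72 ms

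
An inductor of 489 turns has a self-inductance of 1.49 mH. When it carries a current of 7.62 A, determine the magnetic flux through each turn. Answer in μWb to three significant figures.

From L = NΦ_B/I, the flux per turn is Φ_B = LI/N.
Φ_B = (1.490×10^-3 H)(7.62 A)/489 = 2.322×10^-5 Wb.

Φ_B ≈ 23.2 μWb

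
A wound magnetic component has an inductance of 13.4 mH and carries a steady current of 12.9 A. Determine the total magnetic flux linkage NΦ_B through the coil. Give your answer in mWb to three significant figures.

NΦ_B ≈ 173 mWb

From L = NΦ_B/I, the flux linkage is NΦ_B = LI.
NΦ_B = (1.340×10^-2 H)(12.9 A) = 0.1729 Wb.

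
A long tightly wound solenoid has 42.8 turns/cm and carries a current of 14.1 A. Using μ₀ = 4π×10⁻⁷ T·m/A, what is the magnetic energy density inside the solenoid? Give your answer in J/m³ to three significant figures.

B = μ₀nI = (4π×10⁻⁷)(4.280×10^3)(14.1) = 7.584×10^-2 T.
u = B²/(2μ₀) = (7.584×10^-2)²/(2×4π×10⁻⁷) = 2.288×10^3 J/m³.

u ≈ 2290 J/m³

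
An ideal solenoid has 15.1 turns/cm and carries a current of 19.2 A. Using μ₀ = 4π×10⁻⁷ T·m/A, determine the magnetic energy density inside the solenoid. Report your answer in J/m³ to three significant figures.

B = μ₀nI = (4π×10⁻⁷)(1.510×10^3)(19.2) = 3.643×10^-2 T.
u = B²/(2μ₀) = (3.643×10^-2)²/(2×4π×10⁻⁷) = 528.1 J/m³.

u ≈ 528 J/m³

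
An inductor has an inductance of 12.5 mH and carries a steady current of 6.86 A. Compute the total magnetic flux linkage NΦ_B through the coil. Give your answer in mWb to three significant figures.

From L = NΦ_B/I, the flux linkage is NΦ_B = LI.
NΦ_B = (1.250×10^-2 H)(6.86 A) = 8.575×10^-2 Wb.

NΦ_B ≈ 85.8 mWb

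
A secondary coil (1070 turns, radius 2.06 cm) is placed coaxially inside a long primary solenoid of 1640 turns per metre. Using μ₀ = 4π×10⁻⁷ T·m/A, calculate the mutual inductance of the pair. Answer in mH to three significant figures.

The outer solenoid produces a uniform field B₁ = μ₀n₁I₁ across the inner coil,
so the flux linkage is N₂Φ = N₂B₁A₂ = μ₀n₁N₂A₂·I₁, giving M = μ₀n₁N₂A₂.
A₂ = πr² = π(2.060×10^-2 m)² = 1.333×10^-3 m².
M = (4π×10⁻⁷)(1640)(1070)(1.333×10^-3) = 2.940×10^-3 H.

M ≈ 2.94 mH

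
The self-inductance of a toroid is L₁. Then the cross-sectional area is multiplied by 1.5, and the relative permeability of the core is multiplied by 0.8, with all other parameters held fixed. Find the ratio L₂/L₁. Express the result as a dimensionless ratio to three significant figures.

L₂/L₁ = 1.20

For a toroid, L ∝ μᵣN²A/R.
L₂/L₁ = (1.5) × (0.8) = 1.20.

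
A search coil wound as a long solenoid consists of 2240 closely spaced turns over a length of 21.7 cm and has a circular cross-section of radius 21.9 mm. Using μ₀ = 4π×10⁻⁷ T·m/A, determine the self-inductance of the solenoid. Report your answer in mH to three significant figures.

L ≈ 43.8 mH

A = πr² = π(2.190×10^-2 m)² = 1.507×10^-3 m².
For a long solenoid, L = μ₀N²A/ℓ.
L = (4π×10⁻⁷)(2240)²(1.507×10^-3)/(0.217 m) = 4.378×10^-2 H.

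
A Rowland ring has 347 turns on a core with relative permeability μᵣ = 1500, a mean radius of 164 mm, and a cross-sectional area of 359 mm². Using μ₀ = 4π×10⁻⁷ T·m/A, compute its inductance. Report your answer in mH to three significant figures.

L ≈ 79.1 mH

For a thin toroid, L = μ₀μᵣN²A/(2πR).
L = (4π×10⁻⁷)(1500)(347)²(3.590×10^-4) / (2π×0.164 m) = 7.907×10^-2 H.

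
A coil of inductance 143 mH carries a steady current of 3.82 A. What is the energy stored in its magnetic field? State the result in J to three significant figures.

U ≈ 1.04 J

Stored magnetic energy: U = ½LI².
U = ½(0.143 H)(3.82 A)² = 1.043 J.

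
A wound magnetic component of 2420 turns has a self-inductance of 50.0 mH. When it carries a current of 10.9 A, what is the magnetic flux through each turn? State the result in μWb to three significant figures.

From L = NΦ_B/I, the flux per turn is Φ_B = LI/N.
Φ_B = (5.000×10^-2 H)(10.9 A)/2420 = 2.252×10^-4 Wb.

Φ_B ≈ 225 μWb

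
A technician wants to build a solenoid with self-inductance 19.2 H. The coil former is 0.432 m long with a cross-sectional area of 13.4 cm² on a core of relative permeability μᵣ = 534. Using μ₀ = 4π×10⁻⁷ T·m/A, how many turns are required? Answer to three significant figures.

N ≈ 3040 turns

A = 13.4 cm² = 1.340×10^-3 m².
From L = μ₀μᵣN²A/ℓ, N = √(Lℓ / (μ₀μᵣA)).
N = √[(19.2)(0.432) / ((4π×10⁻⁷)(534)×1.340×10^-3)] = √(9.224×10^6) ≈ 3037.1.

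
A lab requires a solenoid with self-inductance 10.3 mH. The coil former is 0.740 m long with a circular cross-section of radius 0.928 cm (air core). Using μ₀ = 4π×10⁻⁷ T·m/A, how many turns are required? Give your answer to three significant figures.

A = πr² = π(9.280×10^-3 m)² = 2.705×10^-4 m².
From L = μ₀N²A/ℓ, N = √(Lℓ / (μ₀A)).
N = √[(1.030×10^-2)(0.74) / ((4π×10⁻⁷)×2.705×10^-4)] = √(2.242×10^7) ≈ 4734.9.

N ≈ 4730 turns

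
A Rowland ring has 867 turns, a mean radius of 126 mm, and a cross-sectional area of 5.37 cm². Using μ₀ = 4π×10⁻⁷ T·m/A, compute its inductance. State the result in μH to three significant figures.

L ≈ 641 μH

For a thin toroid, L = μ₀N²A/(2πR).
L = (4π×10⁻⁷)(867)²(5.370×10^-4) / (2π×0.126 m) = 6.407×10^-4 H.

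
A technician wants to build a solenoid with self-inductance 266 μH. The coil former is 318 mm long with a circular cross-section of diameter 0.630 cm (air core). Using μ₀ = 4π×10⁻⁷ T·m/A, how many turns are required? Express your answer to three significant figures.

N ≈ 1470 turns

A = π(d/2)² = π(3.150×10^-3 m)² = 3.117×10^-5 m².
From L = μ₀N²A/ℓ, N = √(Lℓ / (μ₀A)).
N = √[(2.660×10^-4)(0.318) / ((4π×10⁻⁷)×3.117×10^-5)] = √(2.159×10^6) ≈ 1469.5.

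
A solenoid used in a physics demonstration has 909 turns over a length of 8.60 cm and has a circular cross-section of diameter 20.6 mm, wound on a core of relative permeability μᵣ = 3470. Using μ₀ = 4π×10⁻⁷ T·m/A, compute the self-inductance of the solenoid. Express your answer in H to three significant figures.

A = π(d/2)² = π(1.030×10^-2 m)² = 3.333×10^-4 m².
For a long solenoid, L = μ₀μᵣN²A/ℓ.
L = (4π×10⁻⁷)(3470)(909)²(3.333×10^-4)/(8.600×10^-2 m) = 13.96 H.

L ≈ 14.0 H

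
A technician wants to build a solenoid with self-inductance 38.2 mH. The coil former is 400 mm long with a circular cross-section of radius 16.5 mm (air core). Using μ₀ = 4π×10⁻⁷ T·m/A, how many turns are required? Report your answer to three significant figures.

A = πr² = π(1.650×10^-2 m)² = 8.553×10^-4 m².
From L = μ₀N²A/ℓ, N = √(Lℓ / (μ₀A)).
N = √[(3.820×10^-2)(0.4) / ((4π×10⁻⁷)×8.553×10^-4)] = √(1.422×10^7) ≈ 3770.5.

N ≈ 3770 turns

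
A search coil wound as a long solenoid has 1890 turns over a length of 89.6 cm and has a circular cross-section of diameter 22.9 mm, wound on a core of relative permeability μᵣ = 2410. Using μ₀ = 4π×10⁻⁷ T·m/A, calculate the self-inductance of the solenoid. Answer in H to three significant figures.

A = π(d/2)² = π(1.145×10^-2 m)² = 4.119×10^-4 m².
For a long solenoid, L = μ₀μᵣN²A/ℓ.
L = (4π×10⁻⁷)(2410)(1890)²(4.119×10^-4)/(0.896 m) = 4.973 H.

L ≈ 4.97 H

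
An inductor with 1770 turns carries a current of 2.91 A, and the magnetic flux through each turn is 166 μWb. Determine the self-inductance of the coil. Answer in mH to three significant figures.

Self-inductance is defined by L = NΦ_B/I (flux linkage over current).
L = (1770)(1.660×10^-4 Wb)/(2.91 A) = 0.101 H.

L ≈ 101 mH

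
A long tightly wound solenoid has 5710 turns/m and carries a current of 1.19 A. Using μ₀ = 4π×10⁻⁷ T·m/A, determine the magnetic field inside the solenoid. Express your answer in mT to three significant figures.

Inside a long solenoid, B = μ₀nI.
B = (4π×10⁻⁷)(5.710×10^3 m⁻¹)(1.19 A) = 8.539×10^-3 T.

B ≈ 8.54 mT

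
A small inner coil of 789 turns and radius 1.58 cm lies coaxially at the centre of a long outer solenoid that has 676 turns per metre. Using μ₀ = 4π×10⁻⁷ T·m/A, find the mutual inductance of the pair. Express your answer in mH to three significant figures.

The outer solenoid produces a uniform field B₁ = μ₀n₁I₁ across the inner coil,
so the flux linkage is N₂Φ = N₂B₁A₂ = μ₀n₁N₂A₂·I₁, giving M = μ₀n₁N₂A₂.
A₂ = πr² = π(1.580×10^-2 m)² = 7.843×10^-4 m².
M = (4π×10⁻⁷)(676)(789)(7.843×10^-4) = 5.257×10^-4 H.

M ≈ 0.526 mH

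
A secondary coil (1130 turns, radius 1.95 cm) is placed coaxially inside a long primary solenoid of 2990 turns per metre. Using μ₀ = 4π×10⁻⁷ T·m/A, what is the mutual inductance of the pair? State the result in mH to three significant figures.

M ≈ 5.07 mH

The outer solenoid produces a uniform field B₁ = μ₀n₁I₁ across the inner coil,
so the flux linkage is N₂Φ = N₂B₁A₂ = μ₀n₁N₂A₂·I₁, giving M = μ₀n₁N₂A₂.
A₂ = πr² = π(1.950×10^-2 m)² = 1.1946×10^-3 m².
M = (4π×10⁻⁷)(2990)(1130)(1.1946×10^-3) = 5.072×10^-3 H.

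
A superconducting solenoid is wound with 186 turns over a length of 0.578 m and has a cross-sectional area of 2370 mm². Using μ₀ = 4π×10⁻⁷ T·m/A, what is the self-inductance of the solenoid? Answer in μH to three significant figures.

A = 2370 mm² = 2.370×10^-3 m².
For a long solenoid, L = μ₀N²A/ℓ.
L = (4π×10⁻⁷)(186)²(2.370×10^-3)/(0.578 m) = 1.783×10^-4 H.

L ≈ 178 μH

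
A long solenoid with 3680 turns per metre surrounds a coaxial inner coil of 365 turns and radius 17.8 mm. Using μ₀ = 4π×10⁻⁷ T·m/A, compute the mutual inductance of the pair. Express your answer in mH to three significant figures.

The outer solenoid produces a uniform field B₁ = μ₀n₁I₁ across the inner coil,
so the flux linkage is N₂Φ = N₂B₁A₂ = μ₀n₁N₂A₂·I₁, giving M = μ₀n₁N₂A₂.
A₂ = πr² = π(1.780×10^-2 m)² = 9.954×10^-4 m².
M = (4π×10⁻⁷)(3680)(365)(9.954×10^-4) = 1.680×10^-3 H.

M ≈ 1.68 mH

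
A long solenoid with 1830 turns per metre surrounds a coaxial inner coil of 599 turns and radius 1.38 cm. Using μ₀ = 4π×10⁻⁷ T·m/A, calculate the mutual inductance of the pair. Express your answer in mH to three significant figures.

The outer solenoid produces a uniform field B₁ = μ₀n₁I₁ across the inner coil,
so the flux linkage is N₂Φ = N₂B₁A₂ = μ₀n₁N₂A₂·I₁, giving M = μ₀n₁N₂A₂.
A₂ = πr² = π(1.380×10^-2 m)² = 5.983×10^-4 m².
M = (4π×10⁻⁷)(1830)(599)(5.983×10^-4) = 8.241×10^-4 H.

M ≈ 0.824 mH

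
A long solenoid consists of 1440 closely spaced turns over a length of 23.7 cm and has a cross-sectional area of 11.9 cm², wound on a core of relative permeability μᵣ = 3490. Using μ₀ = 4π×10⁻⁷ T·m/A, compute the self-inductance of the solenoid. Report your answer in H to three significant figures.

A = 11.9 cm² = 1.190×10^-3 m².
For a long solenoid, L = μ₀μᵣN²A/ℓ.
L = (4π×10⁻⁷)(3490)(1440)²(1.190×10^-3)/(0.237 m) = 45.66 H.

L ≈ 45.7 H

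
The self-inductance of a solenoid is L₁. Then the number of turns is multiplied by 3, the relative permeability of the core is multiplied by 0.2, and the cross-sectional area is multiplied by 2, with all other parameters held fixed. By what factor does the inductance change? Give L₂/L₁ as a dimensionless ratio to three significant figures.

L₂/L₁ = 3.60

For a solenoid, L ∝ μᵣN²A/ℓ.
L₂/L₁ = (3)^2 × (0.2) × (2) = 3.60.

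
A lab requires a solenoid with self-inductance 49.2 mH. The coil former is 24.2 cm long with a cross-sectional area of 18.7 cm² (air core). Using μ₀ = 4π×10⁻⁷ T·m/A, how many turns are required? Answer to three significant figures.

A = 18.7 cm² = 1.870×10^-3 m².
From L = μ₀N²A/ℓ, N = √(Lℓ / (μ₀A)).
N = √[(4.920×10^-2)(0.242) / ((4π×10⁻⁷)×1.870×10^-3)] = √(5.067×10^6) ≈ 2250.9.

N ≈ 2250 turns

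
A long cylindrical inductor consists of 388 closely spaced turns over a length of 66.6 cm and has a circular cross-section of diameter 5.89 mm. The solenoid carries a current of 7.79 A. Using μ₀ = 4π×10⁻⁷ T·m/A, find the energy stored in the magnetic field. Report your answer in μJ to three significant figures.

A = π(d/2)² = π(2.945×10^-3 m)² = 2.7247×10^-5 m².
L = μ₀N²A/ℓ = (4π×10⁻⁷)(388)²(2.7247×10^-5)/(0.666) = 7.740×10^-6 H.
U = ½LI² = ½(7.740×10^-6)(7.79)² = 2.348×10^-4 J.

U ≈ 235 μJ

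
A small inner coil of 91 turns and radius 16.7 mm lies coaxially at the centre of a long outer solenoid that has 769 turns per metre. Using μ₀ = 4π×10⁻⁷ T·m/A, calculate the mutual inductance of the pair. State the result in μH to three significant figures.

The outer solenoid produces a uniform field B₁ = μ₀n₁I₁ across the inner coil,
so the flux linkage is N₂Φ = N₂B₁A₂ = μ₀n₁N₂A₂·I₁, giving M = μ₀n₁N₂A₂.
A₂ = πr² = π(1.670×10^-2 m)² = 8.762×10^-4 m².
M = (4π×10⁻⁷)(769)(91)(8.762×10^-4) = 7.7048×10^-5 H.

M ≈ 77.0 μH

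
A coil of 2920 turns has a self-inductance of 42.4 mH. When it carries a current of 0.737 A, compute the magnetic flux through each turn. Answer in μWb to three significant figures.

From L = NΦ_B/I, the flux per turn is Φ_B = LI/N.
Φ_B = (4.240×10^-2 H)(0.737 A)/2920 = 1.070×10^-5 Wb.

Φ_B ≈ 10.7 μWb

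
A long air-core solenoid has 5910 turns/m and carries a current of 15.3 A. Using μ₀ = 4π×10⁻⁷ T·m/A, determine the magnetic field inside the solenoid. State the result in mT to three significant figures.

Inside a long solenoid, B = μ₀nI.
B = (4π×10⁻⁷)(5.910×10^3 m⁻¹)(15.3 A) = 0.1136 T.

B ≈ 114 mT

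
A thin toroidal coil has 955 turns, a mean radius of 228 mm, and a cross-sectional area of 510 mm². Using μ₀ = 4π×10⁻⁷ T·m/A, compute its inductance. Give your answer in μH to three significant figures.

L ≈ 408 μH

For a thin toroid, L = μ₀N²A/(2πR).
L = (4π×10⁻⁷)(955)²(5.100×10^-4) / (2π×0.228 m) = 4.080×10^-4 H.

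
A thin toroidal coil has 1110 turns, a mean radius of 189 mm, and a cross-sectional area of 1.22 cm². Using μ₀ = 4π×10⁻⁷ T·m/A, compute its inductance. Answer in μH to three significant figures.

L ≈ 159 μH

For a thin toroid, L = μ₀N²A/(2πR).
L = (4π×10⁻⁷)(1110)²(1.220×10^-4) / (2π×0.189 m) = 1.591×10^-4 H.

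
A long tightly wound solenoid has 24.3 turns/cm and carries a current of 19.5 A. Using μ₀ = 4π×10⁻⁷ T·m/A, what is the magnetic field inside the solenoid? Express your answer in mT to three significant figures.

Inside a long solenoid, B = μ₀nI.
B = (4π×10⁻⁷)(2.430×10^3 m⁻¹)(19.5 A) = 5.9546×10^-2 T.

B ≈ 59.5 mT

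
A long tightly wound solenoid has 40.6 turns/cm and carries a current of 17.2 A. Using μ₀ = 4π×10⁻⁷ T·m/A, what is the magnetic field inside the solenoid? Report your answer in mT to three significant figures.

Inside a long solenoid, B = μ₀nI.
B = (4π×10⁻⁷)(4.060×10^3 m⁻¹)(17.2 A) = 8.775×10^-2 T.

B ≈ 87.8 mT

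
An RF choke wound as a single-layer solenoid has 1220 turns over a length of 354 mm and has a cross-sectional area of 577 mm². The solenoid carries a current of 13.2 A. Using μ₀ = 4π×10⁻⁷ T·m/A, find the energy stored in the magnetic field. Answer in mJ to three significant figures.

A = 577 mm² = 5.770×10^-4 m².
L = μ₀N²A/ℓ = (4π×10⁻⁷)(1220)²(5.770×10^-4)/(0.354) = 3.049×10^-3 H.
U = ½LI² = ½(3.049×10^-3)(13.2)² = 0.2656 J.

U ≈ 266 mJ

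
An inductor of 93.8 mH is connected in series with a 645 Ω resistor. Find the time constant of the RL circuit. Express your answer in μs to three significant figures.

τ = L/R = (9.380×10^-2 H)/(645 Ω) = 1.454×10^-4 s.

τ ≈ 145 μs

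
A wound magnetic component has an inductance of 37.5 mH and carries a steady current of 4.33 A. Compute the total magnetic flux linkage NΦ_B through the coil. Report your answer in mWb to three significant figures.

From L = NΦ_B/I, the flux linkage is NΦ_B = LI.
NΦ_B = (3.750×10^-2 H)(4.33 A) = 0.1624 Wb.

NΦ_B ≈ 162 mWb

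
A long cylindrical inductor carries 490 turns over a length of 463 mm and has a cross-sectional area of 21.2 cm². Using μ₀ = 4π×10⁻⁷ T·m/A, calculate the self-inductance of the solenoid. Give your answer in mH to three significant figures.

L ≈ 1.38 mH

A = 21.2 cm² = 2.120×10^-3 m².
For a long solenoid, L = μ₀N²A/ℓ.
L = (4π×10⁻⁷)(490)²(2.120×10^-3)/(0.463 m) = 1.382×10^-3 H.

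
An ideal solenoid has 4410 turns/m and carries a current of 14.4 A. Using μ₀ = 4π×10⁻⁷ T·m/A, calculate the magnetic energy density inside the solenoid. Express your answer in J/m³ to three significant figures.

u ≈ 2530 J/m³

B = μ₀nI = (4π×10⁻⁷)(4.410×10^3)(14.4) = 7.980×10^-2 T.
u = B²/(2μ₀) = (7.980×10^-2)²/(2×4π×10⁻⁷) = 2.534×10^3 J/m³.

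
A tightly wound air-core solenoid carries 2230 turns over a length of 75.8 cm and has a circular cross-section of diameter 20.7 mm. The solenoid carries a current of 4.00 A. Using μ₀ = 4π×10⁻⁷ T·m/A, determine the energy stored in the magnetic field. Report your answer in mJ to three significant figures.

U ≈ 22.2 mJ

A = π(d/2)² = π(1.035×10^-2 m)² = 3.365×10^-4 m².
L = μ₀N²A/ℓ = (4π×10⁻⁷)(2230)²(3.365×10^-4)/(0.758) = 2.774×10^-3 H.
U = ½LI² = ½(2.774×10^-3)(4.00)² = 2.220×10^-2 J.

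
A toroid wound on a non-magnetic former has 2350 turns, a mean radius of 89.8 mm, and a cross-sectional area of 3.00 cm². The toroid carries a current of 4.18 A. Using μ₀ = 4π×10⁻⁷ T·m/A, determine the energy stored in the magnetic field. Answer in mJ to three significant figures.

L = μ₀N²A/(2πR) = (4π×10⁻⁷)(2350)²(3.000×10^-4)/(2π×8.980×10^-2) = 3.690×10^-3 H.
U = ½LI² = ½(3.690×10^-3)(4.18)² = 3.224×10^-2 J.

U ≈ 32.2 mJ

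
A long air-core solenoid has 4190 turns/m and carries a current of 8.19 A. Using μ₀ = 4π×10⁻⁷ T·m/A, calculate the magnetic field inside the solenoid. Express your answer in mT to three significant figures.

Inside a long solenoid, B = μ₀nI.
B = (4π×10⁻⁷)(4.190×10^3 m⁻¹)(8.19 A) = 4.312×10^-2 T.

B ≈ 43.1 mT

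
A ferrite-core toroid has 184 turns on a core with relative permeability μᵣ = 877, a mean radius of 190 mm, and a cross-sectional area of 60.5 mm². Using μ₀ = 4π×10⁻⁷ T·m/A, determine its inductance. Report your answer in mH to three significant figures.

For a thin toroid, L = μ₀μᵣN²A/(2πR).
L = (4π×10⁻⁷)(877)(184)²(6.050×10^-5) / (2π×0.19 m) = 1.891×10^-3 H.

L ≈ 1.89 mH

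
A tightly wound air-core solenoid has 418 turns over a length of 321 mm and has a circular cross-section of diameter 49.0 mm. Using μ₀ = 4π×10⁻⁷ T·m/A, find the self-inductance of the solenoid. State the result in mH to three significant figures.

A = π(d/2)² = π(2.450×10^-2 m)² = 1.886×10^-3 m².
For a long solenoid, L = μ₀N²A/ℓ.
L = (4π×10⁻⁷)(418)²(1.886×10^-3)/(0.321 m) = 1.290×10^-3 H.

L ≈ 1.29 mH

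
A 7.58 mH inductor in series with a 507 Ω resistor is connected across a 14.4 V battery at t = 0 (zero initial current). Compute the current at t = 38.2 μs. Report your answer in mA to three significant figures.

τ = L/R = 7.580×10^-3/507 = 1.495×10^-5 s; final current I_∞ = ε/R = 14.4/507 = 2.840×10^-2 A.
I(t) = I_∞(1 − e^(−t/τ)) with t/τ = 2.555.
I = (2.840×10^-2)(1 − e^(−2.555)) = 2.620×10^-2 A.

I ≈ 26.2 mA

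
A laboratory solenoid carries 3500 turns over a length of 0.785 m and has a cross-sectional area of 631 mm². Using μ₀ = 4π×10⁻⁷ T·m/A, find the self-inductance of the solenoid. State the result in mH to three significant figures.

L ≈ 12.4 mH

A = 631 mm² = 6.310×10^-4 m².
For a long solenoid, L = μ₀N²A/ℓ.
L = (4π×10⁻⁷)(3500)²(6.310×10^-4)/(0.785 m) = 1.237×10^-2 H.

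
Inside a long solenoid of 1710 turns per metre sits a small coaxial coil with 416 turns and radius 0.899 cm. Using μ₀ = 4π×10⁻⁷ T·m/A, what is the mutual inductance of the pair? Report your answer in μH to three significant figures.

The outer solenoid produces a uniform field B₁ = μ₀n₁I₁ across the inner coil,
so the flux linkage is N₂Φ = N₂B₁A₂ = μ₀n₁N₂A₂·I₁, giving M = μ₀n₁N₂A₂.
A₂ = πr² = π(8.990×10^-3 m)² = 2.539×10^-4 m².
M = (4π×10⁻⁷)(1710)(416)(2.539×10^-4) = 2.270×10^-4 H.

M ≈ 227 μH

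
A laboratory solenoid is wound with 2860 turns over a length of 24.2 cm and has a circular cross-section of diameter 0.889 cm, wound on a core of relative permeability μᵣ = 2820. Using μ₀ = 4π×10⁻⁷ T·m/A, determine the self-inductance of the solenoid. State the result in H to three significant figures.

A = π(d/2)² = π(4.445×10^-3 m)² = 6.207×10^-5 m².
For a long solenoid, L = μ₀μᵣN²A/ℓ.
L = (4π×10⁻⁷)(2820)(2860)²(6.207×10^-5)/(0.242 m) = 7.4348 H.

L ≈ 7.43 H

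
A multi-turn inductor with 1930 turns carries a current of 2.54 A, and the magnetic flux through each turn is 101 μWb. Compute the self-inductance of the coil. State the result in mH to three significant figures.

Self-inductance is defined by L = NΦ_B/I (flux linkage over current).
L = (1930)(1.010×10^-4 Wb)/(2.54 A) = 7.674×10^-2 H.

L ≈ 76.7 mH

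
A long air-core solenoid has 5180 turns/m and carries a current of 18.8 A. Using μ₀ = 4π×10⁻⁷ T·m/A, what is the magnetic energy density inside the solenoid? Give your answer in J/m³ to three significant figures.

u ≈ 5960 J/m³

B = μ₀nI = (4π×10⁻⁷)(5.180×10^3)(18.8) = 0.1224 T.
u = B²/(2μ₀) = (0.1224)²/(2×4π×10⁻⁷) = 5.959×10^3 J/m³.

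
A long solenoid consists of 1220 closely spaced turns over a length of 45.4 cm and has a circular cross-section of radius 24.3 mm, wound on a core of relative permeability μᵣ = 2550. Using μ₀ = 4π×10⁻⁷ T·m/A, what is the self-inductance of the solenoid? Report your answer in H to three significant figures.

A = πr² = π(2.430×10^-2 m)² = 1.855×10^-3 m².
For a long solenoid, L = μ₀μᵣN²A/ℓ.
L = (4π×10⁻⁷)(2550)(1220)²(1.855×10^-3)/(0.454 m) = 19.49 H.

L ≈ 19.5 H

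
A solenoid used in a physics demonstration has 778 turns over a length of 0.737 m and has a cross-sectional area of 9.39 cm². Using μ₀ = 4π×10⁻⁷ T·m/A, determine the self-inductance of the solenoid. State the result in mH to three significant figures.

L ≈ 0.969 mH

A = 9.39 cm² = 9.390×10^-4 m².
For a long solenoid, L = μ₀N²A/ℓ.
L = (4π×10⁻⁷)(778)²(9.390×10^-4)/(0.737 m) = 9.691×10^-4 H.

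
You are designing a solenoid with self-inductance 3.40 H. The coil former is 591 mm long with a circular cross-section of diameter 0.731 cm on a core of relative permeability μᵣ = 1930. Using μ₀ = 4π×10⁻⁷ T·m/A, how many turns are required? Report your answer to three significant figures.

A = π(d/2)² = π(3.655×10^-3 m)² = 4.197×10^-5 m².
From L = μ₀μᵣN²A/ℓ, N = √(Lℓ / (μ₀μᵣA)).
N = √[(3.4)(0.591) / ((4π×10⁻⁷)(1930)×4.197×10^-5)] = √(1.974×10^7) ≈ 4443.1.

N ≈ 4440 turns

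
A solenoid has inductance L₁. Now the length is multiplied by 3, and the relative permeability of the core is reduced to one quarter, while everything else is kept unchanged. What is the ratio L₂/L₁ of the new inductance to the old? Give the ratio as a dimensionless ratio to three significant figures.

L₂/L₁ = 0.0833

For a solenoid, L ∝ μᵣN²A/ℓ.
L₂/L₁ = (3)^-1 × (0.25) = 0.0833.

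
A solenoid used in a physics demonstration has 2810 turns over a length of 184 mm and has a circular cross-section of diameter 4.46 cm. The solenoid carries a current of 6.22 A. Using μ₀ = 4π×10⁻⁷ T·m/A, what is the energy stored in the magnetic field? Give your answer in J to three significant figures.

A = π(d/2)² = π(2.230×10^-2 m)² = 1.562×10^-3 m².
L = μ₀N²A/ℓ = (4π×10⁻⁷)(2810)²(1.562×10^-3)/(0.184) = 8.4249×10^-2 H.
U = ½LI² = ½(8.4249×10^-2)(6.22)² = 1.63 J.

U ≈ 1.63 J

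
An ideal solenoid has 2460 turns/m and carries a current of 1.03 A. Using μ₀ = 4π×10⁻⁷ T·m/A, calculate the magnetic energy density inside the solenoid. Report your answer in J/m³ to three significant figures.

B = μ₀nI = (4π×10⁻⁷)(2.460×10^3)(1.03) = 3.184×10^-3 T.
u = B²/(2μ₀) = (3.184×10^-3)²/(2×4π×10⁻⁷) = 4.034 J/m³.

u ≈ 4.03 J/m³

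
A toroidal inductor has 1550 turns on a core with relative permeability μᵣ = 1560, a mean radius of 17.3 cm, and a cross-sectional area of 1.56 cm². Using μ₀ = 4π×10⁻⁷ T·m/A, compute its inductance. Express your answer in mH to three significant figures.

For a thin toroid, L = μ₀μᵣN²A/(2πR).
L = (4π×10⁻⁷)(1560)(1550)²(1.560×10^-4) / (2π×0.173 m) = 0.6759 H.

L ≈ 676 mH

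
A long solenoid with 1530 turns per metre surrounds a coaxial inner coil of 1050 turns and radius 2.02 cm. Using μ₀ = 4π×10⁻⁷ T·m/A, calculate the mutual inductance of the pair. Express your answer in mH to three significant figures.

M ≈ 2.59 mH

The outer solenoid produces a uniform field B₁ = μ₀n₁I₁ across the inner coil,
so the flux linkage is N₂Φ = N₂B₁A₂ = μ₀n₁N₂A₂·I₁, giving M = μ₀n₁N₂A₂.
A₂ = πr² = π(2.020×10^-2 m)² = 1.282×10^-3 m².
M = (4π×10⁻⁷)(1530)(1050)(1.282×10^-3) = 2.588×10^-3 H.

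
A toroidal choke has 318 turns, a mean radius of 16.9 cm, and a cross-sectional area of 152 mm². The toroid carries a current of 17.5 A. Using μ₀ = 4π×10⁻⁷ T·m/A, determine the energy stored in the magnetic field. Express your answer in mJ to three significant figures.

U ≈ 2.79 mJ

L = μ₀N²A/(2πR) = (4π×10⁻⁷)(318)²(1.520×10^-4)/(2π×0.169) = 1.819×10^-5 H.
U = ½LI² = ½(1.819×10^-5)(17.5)² = 2.785×10^-3 J.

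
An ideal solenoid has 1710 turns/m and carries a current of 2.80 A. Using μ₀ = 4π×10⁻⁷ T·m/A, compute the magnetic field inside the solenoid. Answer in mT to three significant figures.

B ≈ 6.02 mT

Inside a long solenoid, B = μ₀nI.
B = (4π×10⁻⁷)(1.710×10^3 m⁻¹)(2.80 A) = 6.017×10^-3 T.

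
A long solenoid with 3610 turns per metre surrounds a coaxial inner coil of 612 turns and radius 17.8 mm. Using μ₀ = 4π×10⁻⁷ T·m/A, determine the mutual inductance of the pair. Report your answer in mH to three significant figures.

The outer solenoid produces a uniform field B₁ = μ₀n₁I₁ across the inner coil,
so the flux linkage is N₂Φ = N₂B₁A₂ = μ₀n₁N₂A₂·I₁, giving M = μ₀n₁N₂A₂.
A₂ = πr² = π(1.780×10^-2 m)² = 9.954×10^-4 m².
M = (4π×10⁻⁷)(3610)(612)(9.954×10^-4) = 2.763×10^-3 H.

M ≈ 2.76 mH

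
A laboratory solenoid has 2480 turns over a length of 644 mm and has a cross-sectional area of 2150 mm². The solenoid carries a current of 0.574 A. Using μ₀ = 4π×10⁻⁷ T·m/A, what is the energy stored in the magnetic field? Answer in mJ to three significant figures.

U ≈ 4.25 mJ

A = 2150 mm² = 2.150×10^-3 m².
L = μ₀N²A/ℓ = (4π×10⁻⁷)(2480)²(2.150×10^-3)/(0.644) = 2.580×10^-2 H.
U = ½LI² = ½(2.580×10^-2)(0.574)² = 4.251×10^-3 J.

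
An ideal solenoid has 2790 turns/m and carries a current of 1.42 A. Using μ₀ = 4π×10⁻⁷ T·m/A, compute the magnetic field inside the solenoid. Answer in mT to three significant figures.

Inside a long solenoid, B = μ₀nI.
B = (4π×10⁻⁷)(2.790×10^3 m⁻¹)(1.42 A) = 4.979×10^-3 T.

B ≈ 4.98 mT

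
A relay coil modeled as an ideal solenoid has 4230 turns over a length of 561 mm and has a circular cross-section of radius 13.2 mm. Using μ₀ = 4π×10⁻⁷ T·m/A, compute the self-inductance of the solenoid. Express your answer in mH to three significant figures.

A = πr² = π(1.320×10^-2 m)² = 5.474×10^-4 m².
For a long solenoid, L = μ₀N²A/ℓ.
L = (4π×10⁻⁷)(4230)²(5.474×10^-4)/(0.561 m) = 2.194×10^-2 H.

L ≈ 21.9 mH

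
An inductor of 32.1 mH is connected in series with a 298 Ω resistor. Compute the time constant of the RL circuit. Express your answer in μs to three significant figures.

τ ≈ 108 μs

τ = L/R = (3.210×10^-2 H)/(298 Ω) = 1.077×10^-4 s.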